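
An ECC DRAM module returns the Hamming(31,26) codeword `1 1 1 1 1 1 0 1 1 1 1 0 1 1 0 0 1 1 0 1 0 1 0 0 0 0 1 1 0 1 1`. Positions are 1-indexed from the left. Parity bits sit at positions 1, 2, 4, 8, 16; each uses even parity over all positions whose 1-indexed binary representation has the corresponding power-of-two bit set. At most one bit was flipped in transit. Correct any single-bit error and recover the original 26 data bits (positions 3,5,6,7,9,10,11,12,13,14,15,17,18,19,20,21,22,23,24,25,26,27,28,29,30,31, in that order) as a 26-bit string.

01101110110110101000011011

s1: b1⊕b3⊕b5⊕b7⊕b9⊕b11⊕b13⊕b15⊕b17⊕b19⊕b21⊕b23⊕b25⊕b27⊕b29⊕b31 = 1⊕1⊕1⊕0⊕1⊕1⊕1⊕0⊕1⊕0⊕0⊕0⊕0⊕1⊕0⊕1 = 1
s2: b2⊕b3⊕b6⊕b7⊕b10⊕b11⊕b14⊕b15⊕b18⊕b19⊕b22⊕b23⊕b26⊕b27⊕b30⊕b31 = 1⊕1⊕1⊕0⊕1⊕1⊕1⊕0⊕1⊕0⊕1⊕0⊕0⊕1⊕1⊕1 = 1
s4: b4⊕b5⊕b6⊕b7⊕b12⊕b13⊕b14⊕b15⊕b20⊕b21⊕b22⊕b23⊕b28⊕b29⊕b30⊕b31 = 1⊕1⊕1⊕0⊕0⊕1⊕1⊕0⊕1⊕0⊕1⊕0⊕1⊕0⊕1⊕1 = 0
s8: b8⊕b9⊕b10⊕b11⊕b12⊕b13⊕b14⊕b15⊕b24⊕b25⊕b26⊕b27⊕b28⊕b29⊕b30⊕b31 = 1⊕1⊕1⊕1⊕0⊕1⊕1⊕0⊕0⊕0⊕0⊕1⊕1⊕0⊕1⊕1 = 0
s16: b16⊕b17⊕b18⊕b19⊕b20⊕b21⊕b22⊕b23⊕b24⊕b25⊕b26⊕b27⊕b28⊕b29⊕b30⊕b31 = 0⊕1⊕1⊕0⊕1⊕0⊕1⊕0⊕0⊕0⊕0⊕1⊕1⊕0⊕1⊕1 = 0
Syndrome (s16...s1) = 00011 → position 3.
Flip bit 3: corrected codeword = 1101110111101100110101000011011
Data bits at positions 3,5,6,7,9,10,11,12,13,14,15,17,18,19,20,21,22,23,24,25,26,27,28,29,30,31: 01101110110110101000011011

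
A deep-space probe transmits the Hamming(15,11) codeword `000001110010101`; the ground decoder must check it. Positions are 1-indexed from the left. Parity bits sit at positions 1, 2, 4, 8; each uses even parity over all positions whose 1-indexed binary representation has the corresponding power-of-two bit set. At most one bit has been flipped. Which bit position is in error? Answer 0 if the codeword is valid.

s1: b1⊕b3⊕b5⊕b7⊕b9⊕b11⊕b13⊕b15 = 0⊕0⊕0⊕1⊕0⊕1⊕1⊕1 = 0
s2: b2⊕b3⊕b6⊕b7⊕b10⊕b11⊕b14⊕b15 = 0⊕0⊕1⊕1⊕0⊕1⊕0⊕1 = 0
s4: b4⊕b5⊕b6⊕b7⊕b12⊕b13⊕b14⊕b15 = 0⊕0⊕1⊕1⊕0⊕1⊕0⊕1 = 0
s8: b8⊕b9⊕b10⊕b11⊕b12⊕b13⊕b14⊕b15 = 1⊕0⊕0⊕1⊕0⊕1⊕0⊕1 = 0
Syndrome (s8...s1) = 0000 → position 0 (no error).

0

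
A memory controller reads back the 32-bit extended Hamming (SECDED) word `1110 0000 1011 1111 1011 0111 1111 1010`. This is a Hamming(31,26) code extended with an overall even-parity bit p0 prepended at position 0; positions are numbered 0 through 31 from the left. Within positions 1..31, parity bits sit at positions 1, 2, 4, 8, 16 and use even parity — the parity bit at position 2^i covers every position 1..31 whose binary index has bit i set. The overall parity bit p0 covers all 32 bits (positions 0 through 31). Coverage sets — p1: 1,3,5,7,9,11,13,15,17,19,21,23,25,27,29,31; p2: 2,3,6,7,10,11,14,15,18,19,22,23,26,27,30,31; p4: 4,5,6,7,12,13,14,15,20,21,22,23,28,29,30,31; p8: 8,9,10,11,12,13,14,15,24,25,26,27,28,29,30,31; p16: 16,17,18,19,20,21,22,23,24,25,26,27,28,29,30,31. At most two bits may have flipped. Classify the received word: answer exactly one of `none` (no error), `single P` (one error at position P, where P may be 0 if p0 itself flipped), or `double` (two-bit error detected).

s1: b1⊕b3⊕b5⊕b7⊕b9⊕b11⊕b13⊕b15⊕b17⊕b19⊕b21⊕b23⊕b25⊕b27⊕b29⊕b31 = 1⊕0⊕0⊕0⊕0⊕1⊕1⊕1⊕0⊕1⊕1⊕1⊕1⊕1⊕0⊕0 = 1
s2: b2⊕b3⊕b6⊕b7⊕b10⊕b11⊕b14⊕b15⊕b18⊕b19⊕b22⊕b23⊕b26⊕b27⊕b30⊕b31 = 1⊕0⊕0⊕0⊕1⊕1⊕1⊕1⊕1⊕1⊕1⊕1⊕1⊕1⊕1⊕0 = 0
s4: b4⊕b5⊕b6⊕b7⊕b12⊕b13⊕b14⊕b15⊕b20⊕b21⊕b22⊕b23⊕b28⊕b29⊕b30⊕b31 = 0⊕0⊕0⊕0⊕1⊕1⊕1⊕1⊕0⊕1⊕1⊕1⊕1⊕0⊕1⊕0 = 1
s8: b8⊕b9⊕b10⊕b11⊕b12⊕b13⊕b14⊕b15⊕b24⊕b25⊕b26⊕b27⊕b28⊕b29⊕b30⊕b31 = 1⊕0⊕1⊕1⊕1⊕1⊕1⊕1⊕1⊕1⊕1⊕1⊕1⊕0⊕1⊕0 = 1
s16: b16⊕b17⊕b18⊕b19⊕b20⊕b21⊕b22⊕b23⊕b24⊕b25⊕b26⊕b27⊕b28⊕b29⊕b30⊕b31 = 1⊕0⊕1⊕1⊕0⊕1⊕1⊕1⊕1⊕1⊕1⊕1⊕1⊕0⊕1⊕0 = 0
Syndrome (s16...s1) = 01101 → position 13.
Overall parity (XOR of all 32 bits, including p0): 1⊕1⊕1⊕0⊕0⊕0⊕0⊕0⊕1⊕0⊕1⊕1⊕1⊕1⊕1⊕1⊕1⊕0⊕1⊕1⊕0⊕1⊕1⊕1⊕1⊕1⊕1⊕1⊕1⊕0⊕1⊕0 = 0
Overall=0, syndrome position=13 → double-bit error detected (uncorrectable).

double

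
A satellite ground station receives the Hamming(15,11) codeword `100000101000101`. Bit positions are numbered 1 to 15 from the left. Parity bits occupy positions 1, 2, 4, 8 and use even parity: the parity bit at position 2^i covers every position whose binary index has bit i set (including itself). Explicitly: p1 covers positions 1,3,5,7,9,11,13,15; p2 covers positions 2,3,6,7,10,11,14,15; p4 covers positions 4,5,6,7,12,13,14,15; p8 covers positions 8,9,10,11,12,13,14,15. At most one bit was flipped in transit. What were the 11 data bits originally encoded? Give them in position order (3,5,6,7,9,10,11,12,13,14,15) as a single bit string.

s1: b1⊕b3⊕b5⊕b7⊕b9⊕b11⊕b13⊕b15 = 1⊕0⊕0⊕1⊕1⊕0⊕1⊕1 = 1
s2: b2⊕b3⊕b6⊕b7⊕b10⊕b11⊕b14⊕b15 = 0⊕0⊕0⊕1⊕0⊕0⊕0⊕1 = 0
s4: b4⊕b5⊕b6⊕b7⊕b12⊕b13⊕b14⊕b15 = 0⊕0⊕0⊕1⊕0⊕1⊕0⊕1 = 1
s8: b8⊕b9⊕b10⊕b11⊕b12⊕b13⊕b14⊕b15 = 0⊕1⊕0⊕0⊕0⊕1⊕0⊕1 = 1
Syndrome (s8...s1) = 1101 → position 13.
Flip bit 13: corrected codeword = 100000101000001
Data bits at positions 3,5,6,7,9,10,11,12,13,14,15: 00011000001

00011000001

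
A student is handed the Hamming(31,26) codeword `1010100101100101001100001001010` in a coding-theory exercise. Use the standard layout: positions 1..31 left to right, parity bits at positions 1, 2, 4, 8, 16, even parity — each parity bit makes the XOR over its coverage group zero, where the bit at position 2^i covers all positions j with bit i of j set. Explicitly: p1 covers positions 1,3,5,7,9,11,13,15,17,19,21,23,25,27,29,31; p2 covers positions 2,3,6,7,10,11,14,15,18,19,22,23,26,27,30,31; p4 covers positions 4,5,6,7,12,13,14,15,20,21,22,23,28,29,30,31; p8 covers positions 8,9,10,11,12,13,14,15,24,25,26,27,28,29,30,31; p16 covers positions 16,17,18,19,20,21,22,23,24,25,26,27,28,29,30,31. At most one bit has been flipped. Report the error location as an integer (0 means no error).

s1: b1⊕b3⊕b5⊕b7⊕b9⊕b11⊕b13⊕b15⊕b17⊕b19⊕b21⊕b23⊕b25⊕b27⊕b29⊕b31 = 1⊕1⊕1⊕0⊕0⊕1⊕0⊕0⊕0⊕1⊕0⊕0⊕1⊕0⊕0⊕0 = 0
s2: b2⊕b3⊕b6⊕b7⊕b10⊕b11⊕b14⊕b15⊕b18⊕b19⊕b22⊕b23⊕b26⊕b27⊕b30⊕b31 = 0⊕1⊕0⊕0⊕1⊕1⊕1⊕0⊕0⊕1⊕0⊕0⊕0⊕0⊕1⊕0 = 0
s4: b4⊕b5⊕b6⊕b7⊕b12⊕b13⊕b14⊕b15⊕b20⊕b21⊕b22⊕b23⊕b28⊕b29⊕b30⊕b31 = 0⊕1⊕0⊕0⊕0⊕0⊕1⊕0⊕1⊕0⊕0⊕0⊕1⊕0⊕1⊕0 = 1
s8: b8⊕b9⊕b10⊕b11⊕b12⊕b13⊕b14⊕b15⊕b24⊕b25⊕b26⊕b27⊕b28⊕b29⊕b30⊕b31 = 1⊕0⊕1⊕1⊕0⊕0⊕1⊕0⊕0⊕1⊕0⊕0⊕1⊕0⊕1⊕0 = 1
s16: b16⊕b17⊕b18⊕b19⊕b20⊕b21⊕b22⊕b23⊕b24⊕b25⊕b26⊕b27⊕b28⊕b29⊕b30⊕b31 = 1⊕0⊕0⊕1⊕1⊕0⊕0⊕0⊕0⊕1⊕0⊕0⊕1⊕0⊕1⊕0 = 0
Syndrome (s16...s1) = 01100 → position 12.

12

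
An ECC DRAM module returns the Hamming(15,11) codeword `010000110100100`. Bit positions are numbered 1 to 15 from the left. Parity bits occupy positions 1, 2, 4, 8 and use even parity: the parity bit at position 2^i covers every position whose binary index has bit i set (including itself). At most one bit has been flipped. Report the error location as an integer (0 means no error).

10

s1: b1⊕b3⊕b5⊕b7⊕b9⊕b11⊕b13⊕b15 = 0⊕0⊕0⊕1⊕0⊕0⊕1⊕0 = 0
s2: b2⊕b3⊕b6⊕b7⊕b10⊕b11⊕b14⊕b15 = 1⊕0⊕0⊕1⊕1⊕0⊕0⊕0 = 1
s4: b4⊕b5⊕b6⊕b7⊕b12⊕b13⊕b14⊕b15 = 0⊕0⊕0⊕1⊕0⊕1⊕0⊕0 = 0
s8: b8⊕b9⊕b10⊕b11⊕b12⊕b13⊕b14⊕b15 = 1⊕0⊕1⊕0⊕0⊕1⊕0⊕0 = 1
Syndrome (s8...s1) = 1010 → position 10.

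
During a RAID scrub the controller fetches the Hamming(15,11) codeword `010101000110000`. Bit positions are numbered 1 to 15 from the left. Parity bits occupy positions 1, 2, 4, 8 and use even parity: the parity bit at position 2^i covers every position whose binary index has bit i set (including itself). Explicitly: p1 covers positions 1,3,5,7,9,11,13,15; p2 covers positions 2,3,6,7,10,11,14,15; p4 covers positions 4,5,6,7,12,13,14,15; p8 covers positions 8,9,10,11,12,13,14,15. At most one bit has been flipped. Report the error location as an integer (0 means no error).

1

s1: b1⊕b3⊕b5⊕b7⊕b9⊕b11⊕b13⊕b15 = 0⊕0⊕0⊕0⊕0⊕1⊕0⊕0 = 1
s2: b2⊕b3⊕b6⊕b7⊕b10⊕b11⊕b14⊕b15 = 1⊕0⊕1⊕0⊕1⊕1⊕0⊕0 = 0
s4: b4⊕b5⊕b6⊕b7⊕b12⊕b13⊕b14⊕b15 = 1⊕0⊕1⊕0⊕0⊕0⊕0⊕0 = 0
s8: b8⊕b9⊕b10⊕b11⊕b12⊕b13⊕b14⊕b15 = 0⊕0⊕1⊕1⊕0⊕0⊕0⊕0 = 0
Syndrome (s8...s1) = 0001 → position 1.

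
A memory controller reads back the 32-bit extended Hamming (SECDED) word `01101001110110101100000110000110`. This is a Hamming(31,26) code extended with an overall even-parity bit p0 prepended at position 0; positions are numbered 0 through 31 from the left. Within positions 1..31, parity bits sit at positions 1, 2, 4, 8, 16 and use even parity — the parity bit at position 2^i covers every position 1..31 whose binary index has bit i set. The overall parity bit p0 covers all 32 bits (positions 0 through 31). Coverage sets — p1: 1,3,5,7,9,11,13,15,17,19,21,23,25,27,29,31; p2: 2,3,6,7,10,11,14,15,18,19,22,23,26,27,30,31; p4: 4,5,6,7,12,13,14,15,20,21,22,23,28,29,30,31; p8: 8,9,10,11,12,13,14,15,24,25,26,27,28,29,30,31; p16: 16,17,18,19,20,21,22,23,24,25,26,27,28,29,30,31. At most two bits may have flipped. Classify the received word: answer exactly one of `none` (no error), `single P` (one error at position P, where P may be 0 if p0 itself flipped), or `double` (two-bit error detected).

s1: b1⊕b3⊕b5⊕b7⊕b9⊕b11⊕b13⊕b15⊕b17⊕b19⊕b21⊕b23⊕b25⊕b27⊕b29⊕b31 = 1⊕0⊕0⊕1⊕1⊕1⊕0⊕0⊕1⊕0⊕0⊕1⊕0⊕0⊕1⊕0 = 1
s2: b2⊕b3⊕b6⊕b7⊕b10⊕b11⊕b14⊕b15⊕b18⊕b19⊕b22⊕b23⊕b26⊕b27⊕b30⊕b31 = 1⊕0⊕0⊕1⊕0⊕1⊕1⊕0⊕0⊕0⊕0⊕1⊕0⊕0⊕1⊕0 = 0
s4: b4⊕b5⊕b6⊕b7⊕b12⊕b13⊕b14⊕b15⊕b20⊕b21⊕b22⊕b23⊕b28⊕b29⊕b30⊕b31 = 1⊕0⊕0⊕1⊕1⊕0⊕1⊕0⊕0⊕0⊕0⊕1⊕0⊕1⊕1⊕0 = 1
s8: b8⊕b9⊕b10⊕b11⊕b12⊕b13⊕b14⊕b15⊕b24⊕b25⊕b26⊕b27⊕b28⊕b29⊕b30⊕b31 = 1⊕1⊕0⊕1⊕1⊕0⊕1⊕0⊕1⊕0⊕0⊕0⊕0⊕1⊕1⊕0 = 0
s16: b16⊕b17⊕b18⊕b19⊕b20⊕b21⊕b22⊕b23⊕b24⊕b25⊕b26⊕b27⊕b28⊕b29⊕b30⊕b31 = 1⊕1⊕0⊕0⊕0⊕0⊕0⊕1⊕1⊕0⊕0⊕0⊕0⊕1⊕1⊕0 = 0
Syndrome (s16...s1) = 00101 → position 5.
Overall parity (XOR of all 32 bits, including p0): 0⊕1⊕1⊕0⊕1⊕0⊕0⊕1⊕1⊕1⊕0⊕1⊕1⊕0⊕1⊕0⊕1⊕1⊕0⊕0⊕0⊕0⊕0⊕1⊕1⊕0⊕0⊕0⊕0⊕1⊕1⊕0 = 1
Overall=1, syndrome position=5 → single-bit error at position 5.

single 5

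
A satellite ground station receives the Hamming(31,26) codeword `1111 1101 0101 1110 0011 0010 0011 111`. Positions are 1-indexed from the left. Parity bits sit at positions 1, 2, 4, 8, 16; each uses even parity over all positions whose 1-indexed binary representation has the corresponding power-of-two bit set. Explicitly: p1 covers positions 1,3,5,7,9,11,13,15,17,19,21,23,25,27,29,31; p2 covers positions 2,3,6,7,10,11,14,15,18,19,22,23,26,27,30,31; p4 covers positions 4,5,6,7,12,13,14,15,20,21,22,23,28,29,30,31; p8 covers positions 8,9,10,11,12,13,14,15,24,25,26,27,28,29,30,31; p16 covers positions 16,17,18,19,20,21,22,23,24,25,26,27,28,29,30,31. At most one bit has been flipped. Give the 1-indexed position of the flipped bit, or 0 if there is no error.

14

s1: b1⊕b3⊕b5⊕b7⊕b9⊕b11⊕b13⊕b15⊕b17⊕b19⊕b21⊕b23⊕b25⊕b27⊕b29⊕b31 = 1⊕1⊕1⊕0⊕0⊕0⊕1⊕1⊕0⊕1⊕0⊕1⊕0⊕1⊕1⊕1 = 0
s2: b2⊕b3⊕b6⊕b7⊕b10⊕b11⊕b14⊕b15⊕b18⊕b19⊕b22⊕b23⊕b26⊕b27⊕b30⊕b31 = 1⊕1⊕1⊕0⊕1⊕0⊕1⊕1⊕0⊕1⊕0⊕1⊕0⊕1⊕1⊕1 = 1
s4: b4⊕b5⊕b6⊕b7⊕b12⊕b13⊕b14⊕b15⊕b20⊕b21⊕b22⊕b23⊕b28⊕b29⊕b30⊕b31 = 1⊕1⊕1⊕0⊕1⊕1⊕1⊕1⊕1⊕0⊕0⊕1⊕1⊕1⊕1⊕1 = 1
s8: b8⊕b9⊕b10⊕b11⊕b12⊕b13⊕b14⊕b15⊕b24⊕b25⊕b26⊕b27⊕b28⊕b29⊕b30⊕b31 = 1⊕0⊕1⊕0⊕1⊕1⊕1⊕1⊕0⊕0⊕0⊕1⊕1⊕1⊕1⊕1 = 1
s16: b16⊕b17⊕b18⊕b19⊕b20⊕b21⊕b22⊕b23⊕b24⊕b25⊕b26⊕b27⊕b28⊕b29⊕b30⊕b31 = 0⊕0⊕0⊕1⊕1⊕0⊕0⊕1⊕0⊕0⊕0⊕1⊕1⊕1⊕1⊕1 = 0
Syndrome (s16...s1) = 01110 → position 14.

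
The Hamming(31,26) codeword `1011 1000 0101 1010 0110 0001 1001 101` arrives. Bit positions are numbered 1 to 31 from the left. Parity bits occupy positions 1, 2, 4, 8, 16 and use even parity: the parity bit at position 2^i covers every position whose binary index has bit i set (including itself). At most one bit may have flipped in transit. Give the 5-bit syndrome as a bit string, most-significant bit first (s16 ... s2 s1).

s1: b1⊕b3⊕b5⊕b7⊕b9⊕b11⊕b13⊕b15⊕b17⊕b19⊕b21⊕b23⊕b25⊕b27⊕b29⊕b31 = 1⊕1⊕1⊕0⊕0⊕0⊕1⊕1⊕0⊕1⊕0⊕0⊕1⊕0⊕1⊕1 = 1
s2: b2⊕b3⊕b6⊕b7⊕b10⊕b11⊕b14⊕b15⊕b18⊕b19⊕b22⊕b23⊕b26⊕b27⊕b30⊕b31 = 0⊕1⊕0⊕0⊕1⊕0⊕0⊕1⊕1⊕1⊕0⊕0⊕0⊕0⊕0⊕1 = 0
s4: b4⊕b5⊕b6⊕b7⊕b12⊕b13⊕b14⊕b15⊕b20⊕b21⊕b22⊕b23⊕b28⊕b29⊕b30⊕b31 = 1⊕1⊕0⊕0⊕1⊕1⊕0⊕1⊕0⊕0⊕0⊕0⊕1⊕1⊕0⊕1 = 0
s8: b8⊕b9⊕b10⊕b11⊕b12⊕b13⊕b14⊕b15⊕b24⊕b25⊕b26⊕b27⊕b28⊕b29⊕b30⊕b31 = 0⊕0⊕1⊕0⊕1⊕1⊕0⊕1⊕1⊕1⊕0⊕0⊕1⊕1⊕0⊕1 = 1
s16: b16⊕b17⊕b18⊕b19⊕b20⊕b21⊕b22⊕b23⊕b24⊕b25⊕b26⊕b27⊕b28⊕b29⊕b30⊕b31 = 0⊕0⊕1⊕1⊕0⊕0⊕0⊕0⊕1⊕1⊕0⊕0⊕1⊕1⊕0⊕1 = 1
Syndrome (s16...s1) = 11001 → position 25.

11001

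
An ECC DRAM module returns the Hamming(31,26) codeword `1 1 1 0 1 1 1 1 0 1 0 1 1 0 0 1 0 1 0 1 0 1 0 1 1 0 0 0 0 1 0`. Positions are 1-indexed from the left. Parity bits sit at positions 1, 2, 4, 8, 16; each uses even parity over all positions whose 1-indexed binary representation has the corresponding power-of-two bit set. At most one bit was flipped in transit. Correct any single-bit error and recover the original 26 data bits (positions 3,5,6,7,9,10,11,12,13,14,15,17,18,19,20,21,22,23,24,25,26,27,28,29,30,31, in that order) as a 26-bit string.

11110101100010101001000010

s1: b1⊕b3⊕b5⊕b7⊕b9⊕b11⊕b13⊕b15⊕b17⊕b19⊕b21⊕b23⊕b25⊕b27⊕b29⊕b31 = 1⊕1⊕1⊕1⊕0⊕0⊕1⊕0⊕0⊕0⊕0⊕0⊕1⊕0⊕0⊕0 = 0
s2: b2⊕b3⊕b6⊕b7⊕b10⊕b11⊕b14⊕b15⊕b18⊕b19⊕b22⊕b23⊕b26⊕b27⊕b30⊕b31 = 1⊕1⊕1⊕1⊕1⊕0⊕0⊕0⊕1⊕0⊕1⊕0⊕0⊕0⊕1⊕0 = 0
s4: b4⊕b5⊕b6⊕b7⊕b12⊕b13⊕b14⊕b15⊕b20⊕b21⊕b22⊕b23⊕b28⊕b29⊕b30⊕b31 = 0⊕1⊕1⊕1⊕1⊕1⊕0⊕0⊕1⊕0⊕1⊕0⊕0⊕0⊕1⊕0 = 0
s8: b8⊕b9⊕b10⊕b11⊕b12⊕b13⊕b14⊕b15⊕b24⊕b25⊕b26⊕b27⊕b28⊕b29⊕b30⊕b31 = 1⊕0⊕1⊕0⊕1⊕1⊕0⊕0⊕1⊕1⊕0⊕0⊕0⊕0⊕1⊕0 = 1
s16: b16⊕b17⊕b18⊕b19⊕b20⊕b21⊕b22⊕b23⊕b24⊕b25⊕b26⊕b27⊕b28⊕b29⊕b30⊕b31 = 1⊕0⊕1⊕0⊕1⊕0⊕1⊕0⊕1⊕1⊕0⊕0⊕0⊕0⊕1⊕0 = 1
Syndrome (s16...s1) = 11000 → position 24.
Flip bit 24: corrected codeword = 1110111101011001010101001000010
Data bits at positions 3,5,6,7,9,10,11,12,13,14,15,17,18,19,20,21,22,23,24,25,26,27,28,29,30,31: 11110101100010101001000010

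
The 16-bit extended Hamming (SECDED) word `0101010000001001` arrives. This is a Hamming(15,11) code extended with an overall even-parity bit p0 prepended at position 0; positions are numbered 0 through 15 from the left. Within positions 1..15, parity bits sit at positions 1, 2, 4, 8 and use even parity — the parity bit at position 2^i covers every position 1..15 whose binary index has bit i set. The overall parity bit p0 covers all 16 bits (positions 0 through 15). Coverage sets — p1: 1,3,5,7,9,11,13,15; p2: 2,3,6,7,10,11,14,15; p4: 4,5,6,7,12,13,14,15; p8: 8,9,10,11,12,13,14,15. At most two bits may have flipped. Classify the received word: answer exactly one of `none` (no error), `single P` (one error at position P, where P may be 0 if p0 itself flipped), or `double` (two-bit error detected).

s1: b1⊕b3⊕b5⊕b7⊕b9⊕b11⊕b13⊕b15 = 1⊕1⊕1⊕0⊕0⊕0⊕0⊕1 = 0
s2: b2⊕b3⊕b6⊕b7⊕b10⊕b11⊕b14⊕b15 = 0⊕1⊕0⊕0⊕0⊕0⊕0⊕1 = 0
s4: b4⊕b5⊕b6⊕b7⊕b12⊕b13⊕b14⊕b15 = 0⊕1⊕0⊕0⊕1⊕0⊕0⊕1 = 1
s8: b8⊕b9⊕b10⊕b11⊕b12⊕b13⊕b14⊕b15 = 0⊕0⊕0⊕0⊕1⊕0⊕0⊕1 = 0
Syndrome (s8...s1) = 0100 → position 4.
Overall parity (XOR of all 16 bits, including p0): 0⊕1⊕0⊕1⊕0⊕1⊕0⊕0⊕0⊕0⊕0⊕0⊕1⊕0⊕0⊕1 = 1
Overall=1, syndrome position=4 → single-bit error at position 4.

single 4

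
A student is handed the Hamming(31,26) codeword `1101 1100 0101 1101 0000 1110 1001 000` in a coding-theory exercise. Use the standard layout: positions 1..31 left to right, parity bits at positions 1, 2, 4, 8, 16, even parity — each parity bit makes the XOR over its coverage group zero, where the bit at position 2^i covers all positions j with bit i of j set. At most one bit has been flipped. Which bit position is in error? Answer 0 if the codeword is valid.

0

s1: b1⊕b3⊕b5⊕b7⊕b9⊕b11⊕b13⊕b15⊕b17⊕b19⊕b21⊕b23⊕b25⊕b27⊕b29⊕b31 = 1⊕0⊕1⊕0⊕0⊕0⊕1⊕0⊕0⊕0⊕1⊕1⊕1⊕0⊕0⊕0 = 0
s2: b2⊕b3⊕b6⊕b7⊕b10⊕b11⊕b14⊕b15⊕b18⊕b19⊕b22⊕b23⊕b26⊕b27⊕b30⊕b31 = 1⊕0⊕1⊕0⊕1⊕0⊕1⊕0⊕0⊕0⊕1⊕1⊕0⊕0⊕0⊕0 = 0
s4: b4⊕b5⊕b6⊕b7⊕b12⊕b13⊕b14⊕b15⊕b20⊕b21⊕b22⊕b23⊕b28⊕b29⊕b30⊕b31 = 1⊕1⊕1⊕0⊕1⊕1⊕1⊕0⊕0⊕1⊕1⊕1⊕1⊕0⊕0⊕0 = 0
s8: b8⊕b9⊕b10⊕b11⊕b12⊕b13⊕b14⊕b15⊕b24⊕b25⊕b26⊕b27⊕b28⊕b29⊕b30⊕b31 = 0⊕0⊕1⊕0⊕1⊕1⊕1⊕0⊕0⊕1⊕0⊕0⊕1⊕0⊕0⊕0 = 0
s16: b16⊕b17⊕b18⊕b19⊕b20⊕b21⊕b22⊕b23⊕b24⊕b25⊕b26⊕b27⊕b28⊕b29⊕b30⊕b31 = 1⊕0⊕0⊕0⊕0⊕1⊕1⊕1⊕0⊕1⊕0⊕0⊕1⊕0⊕0⊕0 = 0
Syndrome (s16...s1) = 00000 → position 0 (no error).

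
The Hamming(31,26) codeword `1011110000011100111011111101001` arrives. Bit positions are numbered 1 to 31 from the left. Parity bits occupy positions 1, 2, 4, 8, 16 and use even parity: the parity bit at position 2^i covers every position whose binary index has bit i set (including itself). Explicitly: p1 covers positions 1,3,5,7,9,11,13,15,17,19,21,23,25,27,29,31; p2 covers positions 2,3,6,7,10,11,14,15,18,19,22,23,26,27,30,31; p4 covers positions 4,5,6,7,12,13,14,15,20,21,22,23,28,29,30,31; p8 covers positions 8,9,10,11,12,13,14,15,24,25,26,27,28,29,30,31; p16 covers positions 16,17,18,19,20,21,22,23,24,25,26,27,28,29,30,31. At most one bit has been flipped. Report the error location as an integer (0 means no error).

22

s1: b1⊕b3⊕b5⊕b7⊕b9⊕b11⊕b13⊕b15⊕b17⊕b19⊕b21⊕b23⊕b25⊕b27⊕b29⊕b31 = 1⊕1⊕1⊕0⊕0⊕0⊕1⊕0⊕1⊕1⊕1⊕1⊕1⊕0⊕0⊕1 = 0
s2: b2⊕b3⊕b6⊕b7⊕b10⊕b11⊕b14⊕b15⊕b18⊕b19⊕b22⊕b23⊕b26⊕b27⊕b30⊕b31 = 0⊕1⊕1⊕0⊕0⊕0⊕1⊕0⊕1⊕1⊕1⊕1⊕1⊕0⊕0⊕1 = 1
s4: b4⊕b5⊕b6⊕b7⊕b12⊕b13⊕b14⊕b15⊕b20⊕b21⊕b22⊕b23⊕b28⊕b29⊕b30⊕b31 = 1⊕1⊕1⊕0⊕1⊕1⊕1⊕0⊕0⊕1⊕1⊕1⊕1⊕0⊕0⊕1 = 1
s8: b8⊕b9⊕b10⊕b11⊕b12⊕b13⊕b14⊕b15⊕b24⊕b25⊕b26⊕b27⊕b28⊕b29⊕b30⊕b31 = 0⊕0⊕0⊕0⊕1⊕1⊕1⊕0⊕1⊕1⊕1⊕0⊕1⊕0⊕0⊕1 = 0
s16: b16⊕b17⊕b18⊕b19⊕b20⊕b21⊕b22⊕b23⊕b24⊕b25⊕b26⊕b27⊕b28⊕b29⊕b30⊕b31 = 0⊕1⊕1⊕1⊕0⊕1⊕1⊕1⊕1⊕1⊕1⊕0⊕1⊕0⊕0⊕1 = 1
Syndrome (s16...s1) = 10110 → position 22.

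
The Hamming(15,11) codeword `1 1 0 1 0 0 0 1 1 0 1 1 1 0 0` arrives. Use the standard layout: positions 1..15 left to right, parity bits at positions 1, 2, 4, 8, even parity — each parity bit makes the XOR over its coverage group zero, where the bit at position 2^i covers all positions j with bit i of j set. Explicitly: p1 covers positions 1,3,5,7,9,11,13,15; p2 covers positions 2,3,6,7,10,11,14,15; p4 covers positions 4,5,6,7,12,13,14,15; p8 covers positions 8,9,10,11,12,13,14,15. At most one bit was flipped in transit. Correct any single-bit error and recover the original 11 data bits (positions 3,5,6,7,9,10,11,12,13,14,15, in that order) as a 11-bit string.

00001010100

s1: b1⊕b3⊕b5⊕b7⊕b9⊕b11⊕b13⊕b15 = 1⊕0⊕0⊕0⊕1⊕1⊕1⊕0 = 0
s2: b2⊕b3⊕b6⊕b7⊕b10⊕b11⊕b14⊕b15 = 1⊕0⊕0⊕0⊕0⊕1⊕0⊕0 = 0
s4: b4⊕b5⊕b6⊕b7⊕b12⊕b13⊕b14⊕b15 = 1⊕0⊕0⊕0⊕1⊕1⊕0⊕0 = 1
s8: b8⊕b9⊕b10⊕b11⊕b12⊕b13⊕b14⊕b15 = 1⊕1⊕0⊕1⊕1⊕1⊕0⊕0 = 1
Syndrome (s8...s1) = 1100 → position 12.
Flip bit 12: corrected codeword = 110100011010100
Data bits at positions 3,5,6,7,9,10,11,12,13,14,15: 00001010100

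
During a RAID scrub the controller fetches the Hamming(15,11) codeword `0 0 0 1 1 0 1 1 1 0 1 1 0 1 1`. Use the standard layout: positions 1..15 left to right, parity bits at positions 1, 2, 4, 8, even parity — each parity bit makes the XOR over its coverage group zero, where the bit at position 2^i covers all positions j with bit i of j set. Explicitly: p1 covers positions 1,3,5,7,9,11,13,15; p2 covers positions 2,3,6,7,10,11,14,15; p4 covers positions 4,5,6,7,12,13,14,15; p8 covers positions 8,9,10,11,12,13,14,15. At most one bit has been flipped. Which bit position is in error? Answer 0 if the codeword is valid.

s1: b1⊕b3⊕b5⊕b7⊕b9⊕b11⊕b13⊕b15 = 0⊕0⊕1⊕1⊕1⊕1⊕0⊕1 = 1
s2: b2⊕b3⊕b6⊕b7⊕b10⊕b11⊕b14⊕b15 = 0⊕0⊕0⊕1⊕0⊕1⊕1⊕1 = 0
s4: b4⊕b5⊕b6⊕b7⊕b12⊕b13⊕b14⊕b15 = 1⊕1⊕0⊕1⊕1⊕0⊕1⊕1 = 0
s8: b8⊕b9⊕b10⊕b11⊕b12⊕b13⊕b14⊕b15 = 1⊕1⊕0⊕1⊕1⊕0⊕1⊕1 = 0
Syndrome (s8...s1) = 0001 → position 1.

1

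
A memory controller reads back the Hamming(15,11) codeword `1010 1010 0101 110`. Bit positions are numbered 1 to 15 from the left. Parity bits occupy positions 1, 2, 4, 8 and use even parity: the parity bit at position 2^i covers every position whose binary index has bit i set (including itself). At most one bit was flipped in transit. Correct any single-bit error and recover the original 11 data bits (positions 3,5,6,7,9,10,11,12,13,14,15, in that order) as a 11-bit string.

10010101110

s1: b1⊕b3⊕b5⊕b7⊕b9⊕b11⊕b13⊕b15 = 1⊕1⊕1⊕1⊕0⊕0⊕1⊕0 = 1
s2: b2⊕b3⊕b6⊕b7⊕b10⊕b11⊕b14⊕b15 = 0⊕1⊕0⊕1⊕1⊕0⊕1⊕0 = 0
s4: b4⊕b5⊕b6⊕b7⊕b12⊕b13⊕b14⊕b15 = 0⊕1⊕0⊕1⊕1⊕1⊕1⊕0 = 1
s8: b8⊕b9⊕b10⊕b11⊕b12⊕b13⊕b14⊕b15 = 0⊕0⊕1⊕0⊕1⊕1⊕1⊕0 = 0
Syndrome (s8...s1) = 0101 → position 5.
Flip bit 5: corrected codeword = 101000100101110
Data bits at positions 3,5,6,7,9,10,11,12,13,14,15: 10010101110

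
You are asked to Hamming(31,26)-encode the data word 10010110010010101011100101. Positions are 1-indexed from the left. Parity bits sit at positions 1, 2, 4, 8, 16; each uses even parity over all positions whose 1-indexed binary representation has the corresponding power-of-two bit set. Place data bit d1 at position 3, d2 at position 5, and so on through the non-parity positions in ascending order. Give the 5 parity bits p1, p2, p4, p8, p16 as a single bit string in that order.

Place data bits at non-power-of-two positions: b3=1, b5=0, b6=0, b7=1, b9=0, b10=1, b11=1, b12=0, b13=0, b14=1, b15=0, b17=0, b18=1, b19=0, b20=1, b21=0, b22=1, b23=0, b24=1, b25=1, b26=1, b27=0, b28=0, b29=1, b30=0, b31=1.
p1 = XOR of data positions {3,5,7,9,11,13,15,17,19,21,23,25,27,29,31} = 1⊕0⊕1⊕0⊕1⊕0⊕0⊕0⊕0⊕0⊕0⊕1⊕0⊕1⊕1 = 0
p2 = XOR of data positions {3,6,7,10,11,14,15,18,19,22,23,26,27,30,31} = 1⊕0⊕1⊕1⊕1⊕1⊕0⊕1⊕0⊕1⊕0⊕1⊕0⊕0⊕1 = 1
p4 = XOR of data positions {5,6,7,12,13,14,15,20,21,22,23,28,29,30,31} = 0⊕0⊕1⊕0⊕0⊕1⊕0⊕1⊕0⊕1⊕0⊕0⊕1⊕0⊕1 = 0
p8 = XOR of data positions {9,10,11,12,13,14,15,24,25,26,27,28,29,30,31} = 0⊕1⊕1⊕0⊕0⊕1⊕0⊕1⊕1⊕1⊕0⊕0⊕1⊕0⊕1 = 0
p16 = XOR of data positions {17,18,19,20,21,22,23,24,25,26,27,28,29,30,31} = 0⊕1⊕0⊕1⊕0⊕1⊕0⊕1⊕1⊕1⊕0⊕0⊕1⊕0⊕1 = 0
Parity bits p1,p2,p4,p8,p16 = 01000

01000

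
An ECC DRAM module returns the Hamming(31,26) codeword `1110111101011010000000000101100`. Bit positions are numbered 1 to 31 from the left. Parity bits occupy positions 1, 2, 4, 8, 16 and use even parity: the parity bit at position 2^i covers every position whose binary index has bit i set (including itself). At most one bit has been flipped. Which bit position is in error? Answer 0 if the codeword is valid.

s1: b1⊕b3⊕b5⊕b7⊕b9⊕b11⊕b13⊕b15⊕b17⊕b19⊕b21⊕b23⊕b25⊕b27⊕b29⊕b31 = 1⊕1⊕1⊕1⊕0⊕0⊕1⊕1⊕0⊕0⊕0⊕0⊕0⊕0⊕1⊕0 = 1
s2: b2⊕b3⊕b6⊕b7⊕b10⊕b11⊕b14⊕b15⊕b18⊕b19⊕b22⊕b23⊕b26⊕b27⊕b30⊕b31 = 1⊕1⊕1⊕1⊕1⊕0⊕0⊕1⊕0⊕0⊕0⊕0⊕1⊕0⊕0⊕0 = 1
s4: b4⊕b5⊕b6⊕b7⊕b12⊕b13⊕b14⊕b15⊕b20⊕b21⊕b22⊕b23⊕b28⊕b29⊕b30⊕b31 = 0⊕1⊕1⊕1⊕1⊕1⊕0⊕1⊕0⊕0⊕0⊕0⊕1⊕1⊕0⊕0 = 0
s8: b8⊕b9⊕b10⊕b11⊕b12⊕b13⊕b14⊕b15⊕b24⊕b25⊕b26⊕b27⊕b28⊕b29⊕b30⊕b31 = 1⊕0⊕1⊕0⊕1⊕1⊕0⊕1⊕0⊕0⊕1⊕0⊕1⊕1⊕0⊕0 = 0
s16: b16⊕b17⊕b18⊕b19⊕b20⊕b21⊕b22⊕b23⊕b24⊕b25⊕b26⊕b27⊕b28⊕b29⊕b30⊕b31 = 0⊕0⊕0⊕0⊕0⊕0⊕0⊕0⊕0⊕0⊕1⊕0⊕1⊕1⊕0⊕0 = 1
Syndrome (s16...s1) = 10011 → position 19.

19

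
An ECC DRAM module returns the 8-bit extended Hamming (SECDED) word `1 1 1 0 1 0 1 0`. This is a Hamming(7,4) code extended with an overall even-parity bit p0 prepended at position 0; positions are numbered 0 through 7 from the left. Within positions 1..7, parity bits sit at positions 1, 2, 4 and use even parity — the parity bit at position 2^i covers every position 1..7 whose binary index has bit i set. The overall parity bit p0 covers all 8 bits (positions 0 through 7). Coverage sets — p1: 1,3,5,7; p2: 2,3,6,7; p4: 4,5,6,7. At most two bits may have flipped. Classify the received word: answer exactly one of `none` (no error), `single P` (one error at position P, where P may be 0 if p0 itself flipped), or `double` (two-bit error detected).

single 1

s1: b1⊕b3⊕b5⊕b7 = 1⊕0⊕0⊕0 = 1
s2: b2⊕b3⊕b6⊕b7 = 1⊕0⊕1⊕0 = 0
s4: b4⊕b5⊕b6⊕b7 = 1⊕0⊕1⊕0 = 0
Syndrome (s4...s1) = 001 → position 1.
Overall parity (XOR of all 8 bits, including p0): 1⊕1⊕1⊕0⊕1⊕0⊕1⊕0 = 1
Overall=1, syndrome position=1 → single-bit error at position 1.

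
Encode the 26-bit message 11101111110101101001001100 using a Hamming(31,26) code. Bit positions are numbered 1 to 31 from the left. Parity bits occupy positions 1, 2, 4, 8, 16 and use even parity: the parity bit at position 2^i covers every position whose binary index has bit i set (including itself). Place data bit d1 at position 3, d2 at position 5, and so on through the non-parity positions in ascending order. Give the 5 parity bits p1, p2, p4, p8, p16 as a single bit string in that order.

Place data bits at non-power-of-two positions: b3=1, b5=1, b6=1, b7=0, b9=1, b10=1, b11=1, b12=1, b13=1, b14=1, b15=0, b17=1, b18=0, b19=1, b20=1, b21=0, b22=1, b23=0, b24=0, b25=1, b26=0, b27=0, b28=1, b29=1, b30=0, b31=0.
p1 = XOR of data positions {3,5,7,9,11,13,15,17,19,21,23,25,27,29,31} = 1⊕1⊕0⊕1⊕1⊕1⊕0⊕1⊕1⊕0⊕0⊕1⊕0⊕1⊕0 = 1
p2 = XOR of data positions {3,6,7,10,11,14,15,18,19,22,23,26,27,30,31} = 1⊕1⊕0⊕1⊕1⊕1⊕0⊕0⊕1⊕1⊕0⊕0⊕0⊕0⊕0 = 1
p4 = XOR of data positions {5,6,7,12,13,14,15,20,21,22,23,28,29,30,31} = 1⊕1⊕0⊕1⊕1⊕1⊕0⊕1⊕0⊕1⊕0⊕1⊕1⊕0⊕0 = 1
p8 = XOR of data positions {9,10,11,12,13,14,15,24,25,26,27,28,29,30,31} = 1⊕1⊕1⊕1⊕1⊕1⊕0⊕0⊕1⊕0⊕0⊕1⊕1⊕0⊕0 = 1
p16 = XOR of data positions {17,18,19,20,21,22,23,24,25,26,27,28,29,30,31} = 1⊕0⊕1⊕1⊕0⊕1⊕0⊕0⊕1⊕0⊕0⊕1⊕1⊕0⊕0 = 1
Parity bits p1,p2,p4,p8,p16 = 11111

11111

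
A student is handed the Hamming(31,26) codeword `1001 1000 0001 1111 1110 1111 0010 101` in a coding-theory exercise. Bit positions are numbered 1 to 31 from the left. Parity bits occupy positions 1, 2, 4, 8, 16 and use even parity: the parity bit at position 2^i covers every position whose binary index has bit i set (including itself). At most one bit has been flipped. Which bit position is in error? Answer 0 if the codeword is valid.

s1: b1⊕b3⊕b5⊕b7⊕b9⊕b11⊕b13⊕b15⊕b17⊕b19⊕b21⊕b23⊕b25⊕b27⊕b29⊕b31 = 1⊕0⊕1⊕0⊕0⊕0⊕1⊕1⊕1⊕1⊕1⊕1⊕0⊕1⊕1⊕1 = 1
s2: b2⊕b3⊕b6⊕b7⊕b10⊕b11⊕b14⊕b15⊕b18⊕b19⊕b22⊕b23⊕b26⊕b27⊕b30⊕b31 = 0⊕0⊕0⊕0⊕0⊕0⊕1⊕1⊕1⊕1⊕1⊕1⊕0⊕1⊕0⊕1 = 0
s4: b4⊕b5⊕b6⊕b7⊕b12⊕b13⊕b14⊕b15⊕b20⊕b21⊕b22⊕b23⊕b28⊕b29⊕b30⊕b31 = 1⊕1⊕0⊕0⊕1⊕1⊕1⊕1⊕0⊕1⊕1⊕1⊕0⊕1⊕0⊕1 = 1
s8: b8⊕b9⊕b10⊕b11⊕b12⊕b13⊕b14⊕b15⊕b24⊕b25⊕b26⊕b27⊕b28⊕b29⊕b30⊕b31 = 0⊕0⊕0⊕0⊕1⊕1⊕1⊕1⊕1⊕0⊕0⊕1⊕0⊕1⊕0⊕1 = 0
s16: b16⊕b17⊕b18⊕b19⊕b20⊕b21⊕b22⊕b23⊕b24⊕b25⊕b26⊕b27⊕b28⊕b29⊕b30⊕b31 = 1⊕1⊕1⊕1⊕0⊕1⊕1⊕1⊕1⊕0⊕0⊕1⊕0⊕1⊕0⊕1 = 1
Syndrome (s16...s1) = 10101 → position 21.

21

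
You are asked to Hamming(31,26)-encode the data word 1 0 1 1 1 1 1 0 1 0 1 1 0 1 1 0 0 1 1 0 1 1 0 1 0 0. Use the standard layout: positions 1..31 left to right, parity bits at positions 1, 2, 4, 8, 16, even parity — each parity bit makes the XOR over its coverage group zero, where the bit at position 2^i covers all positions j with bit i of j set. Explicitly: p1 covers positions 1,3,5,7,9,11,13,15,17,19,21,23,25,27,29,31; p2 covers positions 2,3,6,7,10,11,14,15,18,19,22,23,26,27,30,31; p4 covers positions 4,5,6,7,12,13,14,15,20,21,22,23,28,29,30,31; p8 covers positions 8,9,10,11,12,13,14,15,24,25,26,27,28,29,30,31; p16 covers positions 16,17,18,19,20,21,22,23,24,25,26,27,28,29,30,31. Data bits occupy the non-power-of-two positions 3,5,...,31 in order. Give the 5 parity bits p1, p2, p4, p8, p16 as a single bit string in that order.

10110

Place data bits at non-power-of-two positions: b3=1, b5=0, b6=1, b7=1, b9=1, b10=1, b11=1, b12=0, b13=1, b14=0, b15=1, b17=1, b18=0, b19=1, b20=1, b21=0, b22=0, b23=1, b24=1, b25=0, b26=1, b27=1, b28=0, b29=1, b30=0, b31=0.
p1 = XOR of data positions {3,5,7,9,11,13,15,17,19,21,23,25,27,29,31} = 1⊕0⊕1⊕1⊕1⊕1⊕1⊕1⊕1⊕0⊕1⊕0⊕1⊕1⊕0 = 1
p2 = XOR of data positions {3,6,7,10,11,14,15,18,19,22,23,26,27,30,31} = 1⊕1⊕1⊕1⊕1⊕0⊕1⊕0⊕1⊕0⊕1⊕1⊕1⊕0⊕0 = 0
p4 = XOR of data positions {5,6,7,12,13,14,15,20,21,22,23,28,29,30,31} = 0⊕1⊕1⊕0⊕1⊕0⊕1⊕1⊕0⊕0⊕1⊕0⊕1⊕0⊕0 = 1
p8 = XOR of data positions {9,10,11,12,13,14,15,24,25,26,27,28,29,30,31} = 1⊕1⊕1⊕0⊕1⊕0⊕1⊕1⊕0⊕1⊕1⊕0⊕1⊕0⊕0 = 1
p16 = XOR of data positions {17,18,19,20,21,22,23,24,25,26,27,28,29,30,31} = 1⊕0⊕1⊕1⊕0⊕0⊕1⊕1⊕0⊕1⊕1⊕0⊕1⊕0⊕0 = 0
Parity bits p1,p2,p4,p8,p16 = 10110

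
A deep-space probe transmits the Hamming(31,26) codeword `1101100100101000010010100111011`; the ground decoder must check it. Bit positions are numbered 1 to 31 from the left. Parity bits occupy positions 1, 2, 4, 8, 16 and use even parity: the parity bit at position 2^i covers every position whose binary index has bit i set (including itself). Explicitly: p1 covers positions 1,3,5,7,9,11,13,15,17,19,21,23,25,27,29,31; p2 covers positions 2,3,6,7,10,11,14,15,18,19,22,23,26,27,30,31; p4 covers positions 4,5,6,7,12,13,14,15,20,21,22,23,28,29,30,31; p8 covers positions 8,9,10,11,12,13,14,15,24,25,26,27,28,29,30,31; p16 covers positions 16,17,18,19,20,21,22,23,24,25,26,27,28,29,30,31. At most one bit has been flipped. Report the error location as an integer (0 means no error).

s1: b1⊕b3⊕b5⊕b7⊕b9⊕b11⊕b13⊕b15⊕b17⊕b19⊕b21⊕b23⊕b25⊕b27⊕b29⊕b31 = 1⊕0⊕1⊕0⊕0⊕1⊕1⊕0⊕0⊕0⊕1⊕1⊕0⊕1⊕0⊕1 = 0
s2: b2⊕b3⊕b6⊕b7⊕b10⊕b11⊕b14⊕b15⊕b18⊕b19⊕b22⊕b23⊕b26⊕b27⊕b30⊕b31 = 1⊕0⊕0⊕0⊕0⊕1⊕0⊕0⊕1⊕0⊕0⊕1⊕1⊕1⊕1⊕1 = 0
s4: b4⊕b5⊕b6⊕b7⊕b12⊕b13⊕b14⊕b15⊕b20⊕b21⊕b22⊕b23⊕b28⊕b29⊕b30⊕b31 = 1⊕1⊕0⊕0⊕0⊕1⊕0⊕0⊕0⊕1⊕0⊕1⊕1⊕0⊕1⊕1 = 0
s8: b8⊕b9⊕b10⊕b11⊕b12⊕b13⊕b14⊕b15⊕b24⊕b25⊕b26⊕b27⊕b28⊕b29⊕b30⊕b31 = 1⊕0⊕0⊕1⊕0⊕1⊕0⊕0⊕0⊕0⊕1⊕1⊕1⊕0⊕1⊕1 = 0
s16: b16⊕b17⊕b18⊕b19⊕b20⊕b21⊕b22⊕b23⊕b24⊕b25⊕b26⊕b27⊕b28⊕b29⊕b30⊕b31 = 0⊕0⊕1⊕0⊕0⊕1⊕0⊕1⊕0⊕0⊕1⊕1⊕1⊕0⊕1⊕1 = 0
Syndrome (s16...s1) = 00000 → position 0 (no error).

0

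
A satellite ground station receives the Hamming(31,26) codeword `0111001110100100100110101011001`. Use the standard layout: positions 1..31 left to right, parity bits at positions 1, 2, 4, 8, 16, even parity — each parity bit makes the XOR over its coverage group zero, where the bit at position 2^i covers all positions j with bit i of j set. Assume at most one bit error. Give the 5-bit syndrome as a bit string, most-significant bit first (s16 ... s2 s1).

s1: b1⊕b3⊕b5⊕b7⊕b9⊕b11⊕b13⊕b15⊕b17⊕b19⊕b21⊕b23⊕b25⊕b27⊕b29⊕b31 = 0⊕1⊕0⊕1⊕1⊕1⊕0⊕0⊕1⊕0⊕1⊕1⊕1⊕1⊕0⊕1 = 0
s2: b2⊕b3⊕b6⊕b7⊕b10⊕b11⊕b14⊕b15⊕b18⊕b19⊕b22⊕b23⊕b26⊕b27⊕b30⊕b31 = 1⊕1⊕0⊕1⊕0⊕1⊕1⊕0⊕0⊕0⊕0⊕1⊕0⊕1⊕0⊕1 = 0
s4: b4⊕b5⊕b6⊕b7⊕b12⊕b13⊕b14⊕b15⊕b20⊕b21⊕b22⊕b23⊕b28⊕b29⊕b30⊕b31 = 1⊕0⊕0⊕1⊕0⊕0⊕1⊕0⊕1⊕1⊕0⊕1⊕1⊕0⊕0⊕1 = 0
s8: b8⊕b9⊕b10⊕b11⊕b12⊕b13⊕b14⊕b15⊕b24⊕b25⊕b26⊕b27⊕b28⊕b29⊕b30⊕b31 = 1⊕1⊕0⊕1⊕0⊕0⊕1⊕0⊕0⊕1⊕0⊕1⊕1⊕0⊕0⊕1 = 0
s16: b16⊕b17⊕b18⊕b19⊕b20⊕b21⊕b22⊕b23⊕b24⊕b25⊕b26⊕b27⊕b28⊕b29⊕b30⊕b31 = 0⊕1⊕0⊕0⊕1⊕1⊕0⊕1⊕0⊕1⊕0⊕1⊕1⊕0⊕0⊕1 = 0
Syndrome (s16...s1) = 00000 → position 0 (no error).

00000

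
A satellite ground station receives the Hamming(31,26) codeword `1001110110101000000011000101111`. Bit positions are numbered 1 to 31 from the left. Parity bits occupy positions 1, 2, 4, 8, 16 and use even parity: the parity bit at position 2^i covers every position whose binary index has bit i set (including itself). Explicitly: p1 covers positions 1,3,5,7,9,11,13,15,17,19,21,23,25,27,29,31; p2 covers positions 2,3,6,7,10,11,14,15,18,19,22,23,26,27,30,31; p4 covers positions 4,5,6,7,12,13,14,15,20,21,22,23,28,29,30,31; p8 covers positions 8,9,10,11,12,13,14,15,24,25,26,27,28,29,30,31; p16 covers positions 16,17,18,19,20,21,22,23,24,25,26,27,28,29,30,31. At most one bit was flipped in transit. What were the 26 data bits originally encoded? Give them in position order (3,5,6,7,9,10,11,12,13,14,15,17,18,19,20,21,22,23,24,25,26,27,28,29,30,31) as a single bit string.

s1: b1⊕b3⊕b5⊕b7⊕b9⊕b11⊕b13⊕b15⊕b17⊕b19⊕b21⊕b23⊕b25⊕b27⊕b29⊕b31 = 1⊕0⊕1⊕0⊕1⊕1⊕1⊕0⊕0⊕0⊕1⊕0⊕0⊕0⊕1⊕1 = 0
s2: b2⊕b3⊕b6⊕b7⊕b10⊕b11⊕b14⊕b15⊕b18⊕b19⊕b22⊕b23⊕b26⊕b27⊕b30⊕b31 = 0⊕0⊕1⊕0⊕0⊕1⊕0⊕0⊕0⊕0⊕1⊕0⊕1⊕0⊕1⊕1 = 0
s4: b4⊕b5⊕b6⊕b7⊕b12⊕b13⊕b14⊕b15⊕b20⊕b21⊕b22⊕b23⊕b28⊕b29⊕b30⊕b31 = 1⊕1⊕1⊕0⊕0⊕1⊕0⊕0⊕0⊕1⊕1⊕0⊕1⊕1⊕1⊕1 = 0
s8: b8⊕b9⊕b10⊕b11⊕b12⊕b13⊕b14⊕b15⊕b24⊕b25⊕b26⊕b27⊕b28⊕b29⊕b30⊕b31 = 1⊕1⊕0⊕1⊕0⊕1⊕0⊕0⊕0⊕0⊕1⊕0⊕1⊕1⊕1⊕1 = 1
s16: b16⊕b17⊕b18⊕b19⊕b20⊕b21⊕b22⊕b23⊕b24⊕b25⊕b26⊕b27⊕b28⊕b29⊕b30⊕b31 = 0⊕0⊕0⊕0⊕0⊕1⊕1⊕0⊕0⊕0⊕1⊕0⊕1⊕1⊕1⊕1 = 1
Syndrome (s16...s1) = 11000 → position 24.
Flip bit 24: corrected codeword = 1001110110101000000011010101111
Data bits at positions 3,5,6,7,9,10,11,12,13,14,15,17,18,19,20,21,22,23,24,25,26,27,28,29,30,31: 01101010100000011010101111

01101010100000011010101111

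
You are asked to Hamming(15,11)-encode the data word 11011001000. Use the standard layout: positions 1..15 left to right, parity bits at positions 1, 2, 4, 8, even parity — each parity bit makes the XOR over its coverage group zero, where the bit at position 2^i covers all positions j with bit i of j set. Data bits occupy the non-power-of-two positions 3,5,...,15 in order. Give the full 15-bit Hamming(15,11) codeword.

001110101001000

Place data bits at non-power-of-two positions: b3=1, b5=1, b6=0, b7=1, b9=1, b10=0, b11=0, b12=1, b13=0, b14=0, b15=0.
p1 = XOR of data positions {3,5,7,9,11,13,15} = 1⊕1⊕1⊕1⊕0⊕0⊕0 = 0
p2 = XOR of data positions {3,6,7,10,11,14,15} = 1⊕0⊕1⊕0⊕0⊕0⊕0 = 0
p4 = XOR of data positions {5,6,7,12,13,14,15} = 1⊕0⊕1⊕1⊕0⊕0⊕0 = 1
p8 = XOR of data positions {9,10,11,12,13,14,15} = 1⊕0⊕0⊕1⊕0⊕0⊕0 = 0
Codeword b1..b15 = 001110101001000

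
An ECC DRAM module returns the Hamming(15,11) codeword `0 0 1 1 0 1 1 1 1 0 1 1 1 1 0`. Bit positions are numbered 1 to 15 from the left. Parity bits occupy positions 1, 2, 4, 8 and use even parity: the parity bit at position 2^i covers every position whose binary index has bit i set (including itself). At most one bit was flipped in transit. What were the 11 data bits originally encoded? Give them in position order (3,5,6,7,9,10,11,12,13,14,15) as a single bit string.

s1: b1⊕b3⊕b5⊕b7⊕b9⊕b11⊕b13⊕b15 = 0⊕1⊕0⊕1⊕1⊕1⊕1⊕0 = 1
s2: b2⊕b3⊕b6⊕b7⊕b10⊕b11⊕b14⊕b15 = 0⊕1⊕1⊕1⊕0⊕1⊕1⊕0 = 1
s4: b4⊕b5⊕b6⊕b7⊕b12⊕b13⊕b14⊕b15 = 1⊕0⊕1⊕1⊕1⊕1⊕1⊕0 = 0
s8: b8⊕b9⊕b10⊕b11⊕b12⊕b13⊕b14⊕b15 = 1⊕1⊕0⊕1⊕1⊕1⊕1⊕0 = 0
Syndrome (s8...s1) = 0011 → position 3.
Flip bit 3: corrected codeword = 000101111011110
Data bits at positions 3,5,6,7,9,10,11,12,13,14,15: 00111011110

00111011110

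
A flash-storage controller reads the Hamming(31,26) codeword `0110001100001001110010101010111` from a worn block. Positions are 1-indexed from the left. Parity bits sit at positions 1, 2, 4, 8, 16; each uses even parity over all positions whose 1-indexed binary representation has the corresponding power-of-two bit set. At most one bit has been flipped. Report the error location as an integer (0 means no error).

12

s1: b1⊕b3⊕b5⊕b7⊕b9⊕b11⊕b13⊕b15⊕b17⊕b19⊕b21⊕b23⊕b25⊕b27⊕b29⊕b31 = 0⊕1⊕0⊕1⊕0⊕0⊕1⊕0⊕1⊕0⊕1⊕1⊕1⊕1⊕1⊕1 = 0
s2: b2⊕b3⊕b6⊕b7⊕b10⊕b11⊕b14⊕b15⊕b18⊕b19⊕b22⊕b23⊕b26⊕b27⊕b30⊕b31 = 1⊕1⊕0⊕1⊕0⊕0⊕0⊕0⊕1⊕0⊕0⊕1⊕0⊕1⊕1⊕1 = 0
s4: b4⊕b5⊕b6⊕b7⊕b12⊕b13⊕b14⊕b15⊕b20⊕b21⊕b22⊕b23⊕b28⊕b29⊕b30⊕b31 = 0⊕0⊕0⊕1⊕0⊕1⊕0⊕0⊕0⊕1⊕0⊕1⊕0⊕1⊕1⊕1 = 1
s8: b8⊕b9⊕b10⊕b11⊕b12⊕b13⊕b14⊕b15⊕b24⊕b25⊕b26⊕b27⊕b28⊕b29⊕b30⊕b31 = 1⊕0⊕0⊕0⊕0⊕1⊕0⊕0⊕0⊕1⊕0⊕1⊕0⊕1⊕1⊕1 = 1
s16: b16⊕b17⊕b18⊕b19⊕b20⊕b21⊕b22⊕b23⊕b24⊕b25⊕b26⊕b27⊕b28⊕b29⊕b30⊕b31 = 1⊕1⊕1⊕0⊕0⊕1⊕0⊕1⊕0⊕1⊕0⊕1⊕0⊕1⊕1⊕1 = 0
Syndrome (s16...s1) = 01100 → position 12.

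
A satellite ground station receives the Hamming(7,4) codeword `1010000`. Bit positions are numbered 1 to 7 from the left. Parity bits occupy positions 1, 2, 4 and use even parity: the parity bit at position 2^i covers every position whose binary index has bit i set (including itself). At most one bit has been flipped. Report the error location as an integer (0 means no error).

2

s1: b1⊕b3⊕b5⊕b7 = 1⊕1⊕0⊕0 = 0
s2: b2⊕b3⊕b6⊕b7 = 0⊕1⊕0⊕0 = 1
s4: b4⊕b5⊕b6⊕b7 = 0⊕0⊕0⊕0 = 0
Syndrome (s4...s1) = 010 → position 2.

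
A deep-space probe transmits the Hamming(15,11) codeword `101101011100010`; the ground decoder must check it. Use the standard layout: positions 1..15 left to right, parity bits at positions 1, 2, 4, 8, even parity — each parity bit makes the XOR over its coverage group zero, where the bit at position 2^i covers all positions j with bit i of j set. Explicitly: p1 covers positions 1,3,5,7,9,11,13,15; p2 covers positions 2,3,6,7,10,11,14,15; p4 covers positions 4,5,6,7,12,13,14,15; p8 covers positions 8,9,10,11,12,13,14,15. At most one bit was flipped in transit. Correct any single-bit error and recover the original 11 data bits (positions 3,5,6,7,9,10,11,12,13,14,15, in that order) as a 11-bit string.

11101100010

s1: b1⊕b3⊕b5⊕b7⊕b9⊕b11⊕b13⊕b15 = 1⊕1⊕0⊕0⊕1⊕0⊕0⊕0 = 1
s2: b2⊕b3⊕b6⊕b7⊕b10⊕b11⊕b14⊕b15 = 0⊕1⊕1⊕0⊕1⊕0⊕1⊕0 = 0
s4: b4⊕b5⊕b6⊕b7⊕b12⊕b13⊕b14⊕b15 = 1⊕0⊕1⊕0⊕0⊕0⊕1⊕0 = 1
s8: b8⊕b9⊕b10⊕b11⊕b12⊕b13⊕b14⊕b15 = 1⊕1⊕1⊕0⊕0⊕0⊕1⊕0 = 0
Syndrome (s8...s1) = 0101 → position 5.
Flip bit 5: corrected codeword = 101111011100010
Data bits at positions 3,5,6,7,9,10,11,12,13,14,15: 11101100010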